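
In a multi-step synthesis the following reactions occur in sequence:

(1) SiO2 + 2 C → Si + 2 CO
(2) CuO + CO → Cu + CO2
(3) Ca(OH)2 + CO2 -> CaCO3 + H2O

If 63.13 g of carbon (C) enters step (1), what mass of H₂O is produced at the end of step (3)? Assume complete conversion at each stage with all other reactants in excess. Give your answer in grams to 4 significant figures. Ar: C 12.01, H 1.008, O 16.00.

M(C) = 12.01 g/mol.
M(H2O) = 2(1.008) + 16.00 = 18.016 g/mol.
n(C) = 63.13 / 12.01 = 5.2565 mol.
Reaction (1): C→CO ratio 2:2 ⇒ n(CO) = 5.2565 mol.
Reaction (2): CO→CO2 ratio 1:1 ⇒ n(CO2) = 5.2565 mol.
Reaction (3): CO2→H2O ratio 1:1 ⇒ n(H2O) = 5.2565 mol.
Mass of H2O = 5.2565 × 18.016 = 94.700 g.

94.70 g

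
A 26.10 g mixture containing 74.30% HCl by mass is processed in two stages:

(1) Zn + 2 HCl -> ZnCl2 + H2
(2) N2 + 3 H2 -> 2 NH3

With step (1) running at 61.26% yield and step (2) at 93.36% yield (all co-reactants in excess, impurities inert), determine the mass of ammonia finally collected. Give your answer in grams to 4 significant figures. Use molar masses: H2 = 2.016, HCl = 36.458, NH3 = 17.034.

Pure HCl = 26.10 × 0.7430 = 19.392 g.
n(HCl) = 19.392 / 36.458 = 0.53191 mol.
Step 1 (HCl:H2 = 2:1): theoretical n(H2) = 0.26595 mol; at 61.26% yield, n(H2) = 0.16292 mol.
Step 2 (H2:NH3 = 3:2): theoretical n(NH3) = 0.10862 mol, so theoretical mass = 0.10862 × 17.034 = 1.8502 g.
At 93.36% yield, actual mass of NH3 = 1.8502 × 0.9336 = 1.7273 g.

1.727 g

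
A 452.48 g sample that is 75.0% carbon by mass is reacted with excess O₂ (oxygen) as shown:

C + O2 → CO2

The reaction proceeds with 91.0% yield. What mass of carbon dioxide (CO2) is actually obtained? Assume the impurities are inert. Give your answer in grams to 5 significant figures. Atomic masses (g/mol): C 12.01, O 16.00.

1131.6 g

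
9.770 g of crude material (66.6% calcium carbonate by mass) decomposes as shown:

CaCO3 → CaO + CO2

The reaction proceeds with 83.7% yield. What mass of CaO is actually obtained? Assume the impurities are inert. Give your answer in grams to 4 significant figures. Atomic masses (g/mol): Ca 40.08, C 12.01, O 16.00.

3.051 g

Pure CaCO3 available = 9.770 g × 0.666 = 6.5068 g.
M(CaCO3) = 40.08 + 12.01 + 3(16.00) = 100.09 g/mol.
M(CaO) = 40.08 + 16.00 = 56.08 g/mol.
n(CaCO3) = 6.5068 g / 100.09 g/mol = 0.065010 mol.
From the equation the CaCO3:CaO mole ratio is 1:1, so n(CaO) = 0.065010 × 1/1 = 0.065010 mol.
Mass of CaO = 0.065010 mol × 56.08 g/mol = 3.6457 g.
Actual mass collected = 3.6457 g × 0.837 = 3.0515 g.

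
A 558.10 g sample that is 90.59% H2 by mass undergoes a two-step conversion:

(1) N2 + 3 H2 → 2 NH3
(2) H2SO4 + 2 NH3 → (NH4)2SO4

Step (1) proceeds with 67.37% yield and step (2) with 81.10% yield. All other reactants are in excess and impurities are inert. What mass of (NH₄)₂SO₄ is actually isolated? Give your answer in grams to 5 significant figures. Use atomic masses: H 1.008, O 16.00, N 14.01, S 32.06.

6035.5 g

Pure H2 = 558.10 × 0.9059 = 505.583 g.
M(H2) = 2(1.008) = 2.016 g/mol.
M((NH4)2SO4) = 2(14.01) + 8(1.008) + 32.06 + 4(16.00) = 132.144 g/mol.
n(H2) = 505.583 / 2.016 = 250.785 mol.
Step 1 (H2:NH3 = 3:2): theoretical n(NH3) = 167.190 mol; at 67.37% yield, n(NH3) = 112.636 mol.
Step 2 (NH3:(NH4)2SO4 = 2:1): theoretical n((NH4)2SO4) = 56.3180 mol, so theoretical mass = 56.3180 × 132.144 = 7442.08 g.
At 81.10% yield, actual mass of (NH4)2SO4 = 7442.08 × 0.8110 = 6035.53 g.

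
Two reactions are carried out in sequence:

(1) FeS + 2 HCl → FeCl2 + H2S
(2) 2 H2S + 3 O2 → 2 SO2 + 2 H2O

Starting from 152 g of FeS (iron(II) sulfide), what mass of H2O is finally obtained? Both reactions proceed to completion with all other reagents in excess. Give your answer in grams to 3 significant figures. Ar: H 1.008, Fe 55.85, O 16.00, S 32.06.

M(FeS) = 55.85 + 32.06 = 87.91 g/mol.
M(H2O) = 2(1.008) + 16.00 = 18.016 g/mol.
n(FeS) = 152.0 / 87.91 = 1.729 mol.
Step 1 gives a 1:1 ratio of FeS to H2S, so n(H2S) = 1.729 mol.
In step 2 the H2S:H2O ratio is 2:2, so n(H2O) = 1.729 mol.
Mass of H2O = 1.729 × 18.016 = 31.15 g.

31.2 g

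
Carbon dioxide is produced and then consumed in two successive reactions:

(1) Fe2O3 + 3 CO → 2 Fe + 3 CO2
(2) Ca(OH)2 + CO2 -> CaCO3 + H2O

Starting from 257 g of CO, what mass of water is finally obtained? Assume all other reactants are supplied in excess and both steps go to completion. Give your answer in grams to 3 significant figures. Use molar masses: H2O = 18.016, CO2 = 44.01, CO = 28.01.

165 g

n(CO) = 257.0 / 28.01 = 9.175 mol.
Step 1 gives a 3:3 ratio of CO to CO2, so n(CO2) = 9.175 mol.
In step 2 the CO2:H2O ratio is 1:1, so n(H2O) = 9.175 mol.
Mass of H2O = 9.175 × 18.016 = 165.3 g.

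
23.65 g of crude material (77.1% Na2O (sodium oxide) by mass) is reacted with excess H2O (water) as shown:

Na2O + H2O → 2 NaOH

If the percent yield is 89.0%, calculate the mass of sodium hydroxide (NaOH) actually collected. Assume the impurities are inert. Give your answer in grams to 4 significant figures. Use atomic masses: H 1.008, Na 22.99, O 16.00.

20.95 g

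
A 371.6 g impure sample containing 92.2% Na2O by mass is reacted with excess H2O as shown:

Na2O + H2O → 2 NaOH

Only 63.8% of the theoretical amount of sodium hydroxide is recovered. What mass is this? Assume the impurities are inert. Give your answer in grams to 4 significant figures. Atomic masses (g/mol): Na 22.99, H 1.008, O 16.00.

282.1 g

Pure Na2O available = 371.6 g × 0.922 = 342.62 g.
M(Na2O) = 2(22.99) + 16.00 = 61.98 g/mol.
M(NaOH) = 22.99 + 16.00 + 1.008 = 39.998 g/mol.
n(Na2O) = 342.62 g / 61.98 g/mol = 5.5278 mol.
From the equation the Na2O:NaOH mole ratio is 1:2, so n(NaOH) = 5.5278 × 2/1 = 11.056 mol.
Mass of NaOH = 11.056 mol × 39.998 g/mol = 442.20 g.
Actual mass collected = 442.20 g × 0.638 = 282.13 g.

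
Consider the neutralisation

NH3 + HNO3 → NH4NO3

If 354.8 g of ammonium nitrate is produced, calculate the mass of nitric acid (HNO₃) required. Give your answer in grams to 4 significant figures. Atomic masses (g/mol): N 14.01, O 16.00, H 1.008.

279.3 g

M(NH4NO3) = 2(14.01) + 4(1.008) + 3(16.00) = 80.052 g/mol.
M(HNO3) = 1.008 + 14.01 + 3(16.00) = 63.018 g/mol.
n(NH4NO3) = 354.80 g / 80.052 g/mol = 4.4321 mol.
From the equation the NH4NO3:HNO3 mole ratio is 1:1, so n(HNO3) = 4.4321 × 1/1 = 4.4321 mol.
Mass of HNO3 = 4.4321 mol × 63.018 g/mol = 279.30 g.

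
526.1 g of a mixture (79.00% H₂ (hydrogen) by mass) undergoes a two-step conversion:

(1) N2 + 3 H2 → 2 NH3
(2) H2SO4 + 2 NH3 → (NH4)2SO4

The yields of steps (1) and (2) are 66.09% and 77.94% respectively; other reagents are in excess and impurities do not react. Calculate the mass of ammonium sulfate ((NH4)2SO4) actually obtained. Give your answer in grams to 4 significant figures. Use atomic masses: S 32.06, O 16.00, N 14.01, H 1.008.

4678 g

Pure H2 = 526.1 × 0.7900 = 415.62 g.
M(H2) = 2(1.008) = 2.016 g/mol.
M((NH4)2SO4) = 2(14.01) + 8(1.008) + 32.06 + 4(16.00) = 132.144 g/mol.
n(H2) = 415.62 / 2.016 = 206.16 mol.
Step 1 (H2:NH3 = 3:2): theoretical n(NH3) = 137.44 mol; at 66.09% yield, n(NH3) = 90.834 mol.
Step 2 (NH3:(NH4)2SO4 = 2:1): theoretical n((NH4)2SO4) = 45.417 mol, so theoretical mass = 45.417 × 132.144 = 6001.6 g.
At 77.94% yield, actual mass of (NH4)2SO4 = 6001.6 × 0.7794 = 4677.6 g.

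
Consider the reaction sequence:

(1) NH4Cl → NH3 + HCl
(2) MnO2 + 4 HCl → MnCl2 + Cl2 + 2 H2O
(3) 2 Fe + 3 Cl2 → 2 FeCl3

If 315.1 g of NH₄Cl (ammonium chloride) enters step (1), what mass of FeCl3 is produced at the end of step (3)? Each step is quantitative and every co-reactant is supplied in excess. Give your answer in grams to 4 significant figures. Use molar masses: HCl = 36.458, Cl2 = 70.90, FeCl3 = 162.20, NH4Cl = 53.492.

159.2 g

n(NH4Cl) = 315.1 / 53.492 = 5.8906 mol.
Reaction (1): NH4Cl→HCl ratio 1:1 ⇒ n(HCl) = 5.8906 mol.
Reaction (2): HCl→Cl2 ratio 4:1 ⇒ n(Cl2) = 1.4727 mol.
Reaction (3): Cl2→FeCl3 ratio 3:2 ⇒ n(FeCl3) = 0.98177 mol.
Mass of FeCl3 = 0.98177 × 162.20 = 159.24 g.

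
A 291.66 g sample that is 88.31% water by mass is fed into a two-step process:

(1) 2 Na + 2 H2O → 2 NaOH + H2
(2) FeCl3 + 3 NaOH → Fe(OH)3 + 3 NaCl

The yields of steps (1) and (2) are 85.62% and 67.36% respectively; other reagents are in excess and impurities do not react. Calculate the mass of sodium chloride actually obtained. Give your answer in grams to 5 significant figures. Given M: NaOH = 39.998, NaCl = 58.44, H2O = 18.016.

Pure H2O = 291.66 × 0.8831 = 257.565 g.
n(H2O) = 257.565 / 18.016 = 14.2965 mol.
Step 1 (H2O:NaOH = 2:2): theoretical n(NaOH) = 14.2965 mol; at 85.62% yield, n(NaOH) = 12.2406 mol.
Step 2 (NaOH:NaCl = 3:3): theoretical n(NaCl) = 12.2406 mol, so theoretical mass = 12.2406 × 58.44 = 715.342 g.
At 67.36% yield, actual mass of NaCl = 715.342 × 0.6736 = 481.854 g.

481.85 g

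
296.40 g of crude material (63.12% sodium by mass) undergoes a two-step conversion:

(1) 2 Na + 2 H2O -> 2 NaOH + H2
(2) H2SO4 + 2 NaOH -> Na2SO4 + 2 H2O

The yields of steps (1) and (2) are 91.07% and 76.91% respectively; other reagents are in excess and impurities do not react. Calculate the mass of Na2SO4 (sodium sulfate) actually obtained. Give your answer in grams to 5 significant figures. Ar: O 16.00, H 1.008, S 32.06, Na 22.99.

Pure Na = 296.40 × 0.6312 = 187.088 g.
M(Na) = 22.99 g/mol.
M(Na2SO4) = 2(22.99) + 32.06 + 4(16.00) = 142.04 g/mol.
n(Na) = 187.088 / 22.99 = 8.13779 mol.
Step 1 (Na:NaOH = 2:2): theoretical n(NaOH) = 8.13779 mol; at 91.07% yield, n(NaOH) = 7.41108 mol.
Step 2 (NaOH:Na2SO4 = 2:1): theoretical n(Na2SO4) = 3.70554 mol, so theoretical mass = 3.70554 × 142.04 = 526.335 g.
At 76.91% yield, actual mass of Na2SO4 = 526.335 × 0.7691 = 404.804 g.

404.80 g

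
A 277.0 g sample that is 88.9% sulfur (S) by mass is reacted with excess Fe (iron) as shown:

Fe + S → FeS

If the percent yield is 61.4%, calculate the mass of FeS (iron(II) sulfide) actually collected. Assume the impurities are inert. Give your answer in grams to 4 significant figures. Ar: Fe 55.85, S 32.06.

414.6 g

Pure S available = 277.0 g × 0.889 = 246.25 g.
M(S) = 32.06 g/mol.
M(FeS) = 55.85 + 32.06 = 87.91 g/mol.
n(S) = 246.25 g / 32.06 g/mol = 7.6810 mol.
From the equation the S:FeS mole ratio is 1:1, so n(FeS) = 7.6810 × 1/1 = 7.6810 mol.
Mass of FeS = 7.6810 mol × 87.91 g/mol = 675.24 g.
Actual mass collected = 675.24 g × 0.614 = 414.60 g.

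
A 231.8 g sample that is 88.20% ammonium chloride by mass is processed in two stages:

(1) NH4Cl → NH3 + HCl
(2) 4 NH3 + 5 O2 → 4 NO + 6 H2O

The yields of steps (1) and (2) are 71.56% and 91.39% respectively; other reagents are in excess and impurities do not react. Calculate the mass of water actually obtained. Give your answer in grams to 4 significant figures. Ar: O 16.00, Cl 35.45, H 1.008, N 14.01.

67.55 g

Pure NH4Cl = 231.8 × 0.8820 = 204.45 g.
M(NH4Cl) = 14.01 + 4(1.008) + 35.45 = 53.492 g/mol.
M(H2O) = 2(1.008) + 16.00 = 18.016 g/mol.
n(NH4Cl) = 204.45 / 53.492 = 3.8220 mol.
Step 1 (NH4Cl:NH3 = 1:1): theoretical n(NH3) = 3.8220 mol; at 71.56% yield, n(NH3) = 2.7350 mol.
Step 2 (NH3:H2O = 4:6): theoretical n(H2O) = 4.1026 mol, so theoretical mass = 4.1026 × 18.016 = 73.912 g.
At 91.39% yield, actual mass of H2O = 73.912 × 0.9139 = 67.548 g.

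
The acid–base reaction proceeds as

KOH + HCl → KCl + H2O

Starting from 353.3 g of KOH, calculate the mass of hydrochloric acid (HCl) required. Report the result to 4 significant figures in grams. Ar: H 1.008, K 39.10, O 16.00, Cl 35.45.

M(KOH) = 39.10 + 16.00 + 1.008 = 56.108 g/mol.
M(HCl) = 1.008 + 35.45 = 36.458 g/mol.
n(KOH) = 353.30 g / 56.108 g/mol = 6.2968 mol.
From the equation the KOH:HCl mole ratio is 1:1, so n(HCl) = 6.2968 × 1/1 = 6.2968 mol.
Mass of HCl = 6.2968 mol × 36.458 g/mol = 229.57 g.

229.6 g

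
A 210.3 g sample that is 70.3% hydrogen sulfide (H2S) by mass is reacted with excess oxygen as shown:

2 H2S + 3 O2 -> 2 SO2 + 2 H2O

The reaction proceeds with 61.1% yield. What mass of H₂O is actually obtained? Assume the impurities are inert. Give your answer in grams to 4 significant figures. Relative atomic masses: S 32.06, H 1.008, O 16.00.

47.76 g

Pure H2S available = 210.3 g × 0.703 = 147.84 g.
M(H2S) = 2(1.008) + 32.06 = 34.076 g/mol.
M(H2O) = 2(1.008) + 16.00 = 18.016 g/mol.
n(H2S) = 147.84 g / 34.076 g/mol = 4.3386 mol.
From the equation the H2S:H2O mole ratio is 2:2, so n(H2O) = 4.3386 × 2/2 = 4.3386 mol.
Mass of H2O = 4.3386 mol × 18.016 g/mol = 78.164 g.
Actual mass collected = 78.164 g × 0.611 = 47.758 g.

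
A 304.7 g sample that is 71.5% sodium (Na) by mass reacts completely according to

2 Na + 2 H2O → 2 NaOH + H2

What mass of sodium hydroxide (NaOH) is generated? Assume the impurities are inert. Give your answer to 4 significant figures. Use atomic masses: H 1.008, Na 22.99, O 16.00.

Mass of pure Na = 304.7 g × 0.715 = 217.86 g.
M(Na) = 22.99 g/mol.
M(NaOH) = 22.99 + 16.00 + 1.008 = 39.998 g/mol.
n(Na) = 217.86 g / 22.99 g/mol = 9.4763 mol.
From the equation the Na:NaOH mole ratio is 2:2, so n(NaOH) = 9.4763 × 2/2 = 9.4763 mol.
Mass of NaOH = 9.4763 mol × 39.998 g/mol = 379.03 g.

379.0 g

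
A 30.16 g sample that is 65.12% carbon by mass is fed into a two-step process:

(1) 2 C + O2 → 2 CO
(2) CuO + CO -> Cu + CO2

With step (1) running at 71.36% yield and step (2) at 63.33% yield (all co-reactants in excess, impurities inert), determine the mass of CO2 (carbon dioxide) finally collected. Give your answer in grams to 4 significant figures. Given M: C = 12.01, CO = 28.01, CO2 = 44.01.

32.53 g

Pure C = 30.16 × 0.6512 = 19.640 g.
n(C) = 19.640 / 12.01 = 1.6353 mol.
Step 1 (C:CO = 2:2): theoretical n(CO) = 1.6353 mol; at 71.36% yield, n(CO) = 1.1670 mol.
Step 2 (CO:CO2 = 1:1): theoretical n(CO2) = 1.1670 mol, so theoretical mass = 1.1670 × 44.01 = 51.358 g.
At 63.33% yield, actual mass of CO2 = 51.358 × 0.6333 = 32.525 g.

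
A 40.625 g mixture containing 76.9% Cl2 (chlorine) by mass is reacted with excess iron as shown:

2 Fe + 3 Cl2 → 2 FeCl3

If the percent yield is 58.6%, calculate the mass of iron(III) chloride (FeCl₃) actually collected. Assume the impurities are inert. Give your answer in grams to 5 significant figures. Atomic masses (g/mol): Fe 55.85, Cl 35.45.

Pure Cl2 available = 40.625 g × 0.769 = 31.2406 g.
M(Cl2) = 2(35.45) = 70.90 g/mol.
M(FeCl3) = 55.85 + 3(35.45) = 162.20 g/mol.
n(Cl2) = 31.2406 g / 70.90 g/mol = 0.440629 mol.
From the equation the Cl2:FeCl3 mole ratio is 3:2, so n(FeCl3) = 0.440629 × 2/3 = 0.293753 mol.
Mass of FeCl3 = 0.293753 mol × 162.20 g/mol = 47.6467 g.
Actual mass collected = 47.6467 g × 0.586 = 27.9210 g.

27.921 g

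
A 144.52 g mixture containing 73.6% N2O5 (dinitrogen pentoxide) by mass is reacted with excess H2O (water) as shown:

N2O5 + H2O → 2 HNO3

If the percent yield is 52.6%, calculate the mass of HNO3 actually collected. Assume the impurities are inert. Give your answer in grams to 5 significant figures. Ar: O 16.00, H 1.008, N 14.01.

Pure N2O5 available = 144.52 g × 0.736 = 106.367 g.
M(N2O5) = 2(14.01) + 5(16.00) = 108.02 g/mol.
M(HNO3) = 1.008 + 14.01 + 3(16.00) = 63.018 g/mol.
n(N2O5) = 106.367 g / 108.02 g/mol = 0.984695 mol.
From the equation the N2O5:HNO3 mole ratio is 1:2, so n(HNO3) = 0.984695 × 2/1 = 1.96939 mol.
Mass of HNO3 = 1.96939 mol × 63.018 g/mol = 124.107 g.
Actual mass collected = 124.107 g × 0.526 = 65.2803 g.

65.280 g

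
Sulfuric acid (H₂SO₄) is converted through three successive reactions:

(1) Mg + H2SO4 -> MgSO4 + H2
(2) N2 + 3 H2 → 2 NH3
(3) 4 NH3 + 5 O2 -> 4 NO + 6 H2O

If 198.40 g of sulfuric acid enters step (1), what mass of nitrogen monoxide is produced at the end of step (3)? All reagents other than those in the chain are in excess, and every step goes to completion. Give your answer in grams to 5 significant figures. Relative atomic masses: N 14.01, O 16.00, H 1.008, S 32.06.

M(H2SO4) = 2(1.008) + 32.06 + 4(16.00) = 98.076 g/mol.
M(NO) = 14.01 + 16.00 = 30.01 g/mol.
n(H2SO4) = 198.40 / 98.076 = 2.02292 mol.
Reaction (1): H2SO4→H2 ratio 1:1 ⇒ n(H2) = 2.02292 mol.
Reaction (2): H2→NH3 ratio 3:2 ⇒ n(NH3) = 1.34861 mol.
Reaction (3): NH3→NO ratio 4:4 ⇒ n(NO) = 1.34861 mol.
Mass of NO = 1.34861 × 30.01 = 40.4719 g.

40.472 g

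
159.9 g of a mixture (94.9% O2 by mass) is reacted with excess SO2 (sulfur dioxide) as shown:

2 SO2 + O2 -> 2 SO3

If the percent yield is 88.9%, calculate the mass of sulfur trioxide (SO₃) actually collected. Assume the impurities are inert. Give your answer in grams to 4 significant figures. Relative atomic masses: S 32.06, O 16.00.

Pure O2 available = 159.9 g × 0.949 = 151.75 g.
M(O2) = 2(16.00) = 32.00 g/mol.
M(SO3) = 32.06 + 3(16.00) = 80.06 g/mol.
n(O2) = 151.75 g / 32.00 g/mol = 4.7420 mol.
From the equation the O2:SO3 mole ratio is 1:2, so n(SO3) = 4.7420 × 2/1 = 9.4841 mol.
Mass of SO3 = 9.4841 mol × 80.06 g/mol = 759.29 g.
Actual mass collected = 759.29 g × 0.889 = 675.01 g.

675.0 g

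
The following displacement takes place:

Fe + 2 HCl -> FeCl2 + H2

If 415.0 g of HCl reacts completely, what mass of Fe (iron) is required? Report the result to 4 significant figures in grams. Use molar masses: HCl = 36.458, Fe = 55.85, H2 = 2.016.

317.9 g

n(HCl) = 415.00 g / 36.458 g/mol = 11.383 mol.
From the equation the HCl:Fe mole ratio is 2:1, so n(Fe) = 11.383 × 1/2 = 5.6915 mol.
Mass of Fe = 5.6915 mol × 55.85 g/mol = 317.87 g.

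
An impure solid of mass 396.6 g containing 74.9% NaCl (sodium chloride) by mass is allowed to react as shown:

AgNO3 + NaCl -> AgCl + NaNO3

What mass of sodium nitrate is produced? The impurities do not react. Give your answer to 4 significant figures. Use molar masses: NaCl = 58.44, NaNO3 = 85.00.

Mass of pure NaCl = 396.6 g × 0.749 = 297.05 g.
n(NaCl) = 297.05 g / 58.44 g/mol = 5.0830 mol.
From the equation the NaCl:NaNO3 mole ratio is 1:1, so n(NaNO3) = 5.0830 × 1/1 = 5.0830 mol.
Mass of NaNO3 = 5.0830 mol × 85.00 g/mol = 432.06 g.

432.1 g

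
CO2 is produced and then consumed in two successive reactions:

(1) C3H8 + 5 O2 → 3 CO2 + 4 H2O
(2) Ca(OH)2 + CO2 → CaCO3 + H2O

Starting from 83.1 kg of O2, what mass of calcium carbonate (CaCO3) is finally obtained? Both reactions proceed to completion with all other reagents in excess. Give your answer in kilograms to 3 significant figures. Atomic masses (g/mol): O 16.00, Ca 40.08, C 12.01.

M(O2) = 2(16.00) = 32.00 g/mol.
M(CaCO3) = 40.08 + 12.01 + 3(16.00) = 100.09 g/mol.
83.1 kg = 83100 g.
n(O2) = 83100 / 32.00 = 2597 mol.
Step 1 gives a 5:3 ratio of O2 to CO2, so n(CO2) = 1558 mol.
In step 2 the CO2:CaCO3 ratio is 1:1, so n(CaCO3) = 1558 mol.
Mass of CaCO3 = 1558 × 100.09 = 156000 g = 156 kg.

156 kg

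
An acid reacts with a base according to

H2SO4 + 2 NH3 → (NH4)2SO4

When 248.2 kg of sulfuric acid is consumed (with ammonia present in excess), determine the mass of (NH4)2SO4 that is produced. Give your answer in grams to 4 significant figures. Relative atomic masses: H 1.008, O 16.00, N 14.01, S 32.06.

334400 g

M(H2SO4) = 2(1.008) + 32.06 + 4(16.00) = 98.076 g/mol.
M((NH4)2SO4) = 2(14.01) + 8(1.008) + 32.06 + 4(16.00) = 132.144 g/mol.
Convert: 248.2 kg = 248200 g.
n(H2SO4) = 248200 g / 98.076 g/mol = 2530.7 mol.
From the equation the H2SO4:(NH4)2SO4 mole ratio is 1:1, so n((NH4)2SO4) = 2530.7 × 1/1 = 2530.7 mol.
Mass of (NH4)2SO4 = 2530.7 mol × 132.144 g/mol = 334420 g.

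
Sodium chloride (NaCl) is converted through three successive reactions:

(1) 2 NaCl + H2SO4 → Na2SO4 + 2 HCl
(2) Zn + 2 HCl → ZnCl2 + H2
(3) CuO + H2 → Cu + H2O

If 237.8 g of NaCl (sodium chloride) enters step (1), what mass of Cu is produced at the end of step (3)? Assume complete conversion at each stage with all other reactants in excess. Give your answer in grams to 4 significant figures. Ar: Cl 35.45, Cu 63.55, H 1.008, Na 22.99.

129.3 g

M(NaCl) = 22.99 + 35.45 = 58.44 g/mol.
M(Cu) = 63.55 g/mol.
n(NaCl) = 237.8 / 58.44 = 4.0691 mol.
Reaction (1): NaCl→HCl ratio 2:2 ⇒ n(HCl) = 4.0691 mol.
Reaction (2): HCl→H2 ratio 2:1 ⇒ n(H2) = 2.0346 mol.
Reaction (3): H2→Cu ratio 1:1 ⇒ n(Cu) = 2.0346 mol.
Mass of Cu = 2.0346 × 63.55 = 129.30 g.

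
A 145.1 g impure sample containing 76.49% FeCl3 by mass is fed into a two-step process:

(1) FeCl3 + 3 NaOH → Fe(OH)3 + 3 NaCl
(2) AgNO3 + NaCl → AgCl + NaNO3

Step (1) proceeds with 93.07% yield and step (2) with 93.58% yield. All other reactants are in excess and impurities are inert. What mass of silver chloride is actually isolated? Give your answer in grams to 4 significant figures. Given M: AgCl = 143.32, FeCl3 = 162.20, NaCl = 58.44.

Pure FeCl3 = 145.1 × 0.7649 = 110.99 g.
n(FeCl3) = 110.99 / 162.20 = 0.68426 mol.
Step 1 (FeCl3:NaCl = 1:3): theoretical n(NaCl) = 2.0528 mol; at 93.07% yield, n(NaCl) = 1.9105 mol.
Step 2 (NaCl:AgCl = 1:1): theoretical n(AgCl) = 1.9105 mol, so theoretical mass = 1.9105 × 143.32 = 273.82 g.
At 93.58% yield, actual mass of AgCl = 273.82 × 0.9358 = 256.24 g.

256.2 g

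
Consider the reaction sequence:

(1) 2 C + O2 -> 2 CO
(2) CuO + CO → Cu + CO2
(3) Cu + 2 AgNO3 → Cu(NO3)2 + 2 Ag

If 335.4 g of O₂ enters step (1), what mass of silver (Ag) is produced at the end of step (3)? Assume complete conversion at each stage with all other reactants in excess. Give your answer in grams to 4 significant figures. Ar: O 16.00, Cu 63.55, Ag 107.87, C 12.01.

M(O2) = 2(16.00) = 32.00 g/mol.
M(Ag) = 107.87 g/mol.
n(O2) = 335.4 / 32.00 = 10.481 mol.
Reaction (1): O2→CO ratio 1:2 ⇒ n(CO) = 20.962 mol.
Reaction (2): CO→Cu ratio 1:1 ⇒ n(Cu) = 20.962 mol.
Reaction (3): Cu→Ag ratio 1:2 ⇒ n(Ag) = 41.925 mol.
Mass of Ag = 41.925 × 107.87 = 4522.4 g.

4522 g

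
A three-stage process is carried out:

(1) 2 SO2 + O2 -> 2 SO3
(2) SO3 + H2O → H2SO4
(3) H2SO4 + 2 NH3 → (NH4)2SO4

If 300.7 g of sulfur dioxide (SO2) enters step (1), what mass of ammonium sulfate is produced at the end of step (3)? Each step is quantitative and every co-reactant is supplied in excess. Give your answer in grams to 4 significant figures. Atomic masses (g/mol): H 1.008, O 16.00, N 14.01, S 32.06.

620.3 g

M(SO2) = 32.06 + 2(16.00) = 64.06 g/mol.
M((NH4)2SO4) = 2(14.01) + 8(1.008) + 32.06 + 4(16.00) = 132.144 g/mol.
n(SO2) = 300.7 / 64.06 = 4.6940 mol.
Reaction (1): SO2→SO3 ratio 2:2 ⇒ n(SO3) = 4.6940 mol.
Reaction (2): SO3→H2SO4 ratio 1:1 ⇒ n(H2SO4) = 4.6940 mol.
Reaction (3): H2SO4→(NH4)2SO4 ratio 1:1 ⇒ n((NH4)2SO4) = 4.6940 mol.
Mass of (NH4)2SO4 = 4.6940 × 132.144 = 620.29 g.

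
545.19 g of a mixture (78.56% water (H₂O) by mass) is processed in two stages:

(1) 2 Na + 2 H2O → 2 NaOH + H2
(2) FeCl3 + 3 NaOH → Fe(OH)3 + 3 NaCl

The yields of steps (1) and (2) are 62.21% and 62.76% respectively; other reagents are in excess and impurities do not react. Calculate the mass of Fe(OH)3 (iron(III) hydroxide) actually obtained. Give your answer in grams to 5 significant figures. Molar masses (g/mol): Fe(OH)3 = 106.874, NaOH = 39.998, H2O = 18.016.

Pure H2O = 545.19 × 0.7856 = 428.301 g.
n(H2O) = 428.301 / 18.016 = 23.7734 mol.
Step 1 (H2O:NaOH = 2:2): theoretical n(NaOH) = 23.7734 mol; at 62.21% yield, n(NaOH) = 14.7894 mol.
Step 2 (NaOH:Fe(OH)3 = 3:1): theoretical n(Fe(OH)3) = 4.92981 mol, so theoretical mass = 4.92981 × 106.874 = 526.868 g.
At 62.76% yield, actual mass of Fe(OH)3 = 526.868 × 0.6276 = 330.662 g.

330.66 g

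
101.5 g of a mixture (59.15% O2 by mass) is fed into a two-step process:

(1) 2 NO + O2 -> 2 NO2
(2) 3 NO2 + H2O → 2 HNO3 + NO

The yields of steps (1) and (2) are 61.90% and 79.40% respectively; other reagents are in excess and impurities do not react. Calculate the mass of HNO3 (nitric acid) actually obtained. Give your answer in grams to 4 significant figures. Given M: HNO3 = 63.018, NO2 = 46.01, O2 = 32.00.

77.48 g

Pure O2 = 101.5 × 0.5915 = 60.037 g.
n(O2) = 60.037 / 32.00 = 1.8762 mol.
Step 1 (O2:NO2 = 1:2): theoretical n(NO2) = 3.7523 mol; at 61.90% yield, n(NO2) = 2.3227 mol.
Step 2 (NO2:HNO3 = 3:2): theoretical n(HNO3) = 1.5485 mol, so theoretical mass = 1.5485 × 63.018 = 97.581 g.
At 79.40% yield, actual mass of HNO3 = 97.581 × 0.7940 = 77.479 g.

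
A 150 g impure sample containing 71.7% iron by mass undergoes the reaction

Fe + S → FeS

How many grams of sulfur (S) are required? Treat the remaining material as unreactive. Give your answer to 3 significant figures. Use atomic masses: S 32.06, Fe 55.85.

61.7 g

Mass of pure Fe = 150 g × 0.717 = 107.5 g.
M(Fe) = 55.85 g/mol.
M(S) = 32.06 g/mol.
n(Fe) = 107.5 g / 55.85 g/mol = 1.926 mol.
From the equation the Fe:S mole ratio is 1:1, so n(S) = 1.926 × 1/1 = 1.926 mol.
Mass of S = 1.926 mol × 32.06 g/mol = 61.74 g.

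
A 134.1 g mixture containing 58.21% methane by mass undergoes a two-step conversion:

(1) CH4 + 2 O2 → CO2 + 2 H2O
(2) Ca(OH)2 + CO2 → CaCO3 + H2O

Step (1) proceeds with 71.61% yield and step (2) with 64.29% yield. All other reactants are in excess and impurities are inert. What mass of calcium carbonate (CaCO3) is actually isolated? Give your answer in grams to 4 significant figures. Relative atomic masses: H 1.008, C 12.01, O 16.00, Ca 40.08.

Pure CH4 = 134.1 × 0.5821 = 78.060 g.
M(CH4) = 12.01 + 4(1.008) = 16.042 g/mol.
M(CaCO3) = 40.08 + 12.01 + 3(16.00) = 100.09 g/mol.
n(CH4) = 78.060 / 16.042 = 4.8660 mol.
Step 1 (CH4:CO2 = 1:1): theoretical n(CO2) = 4.8660 mol; at 71.61% yield, n(CO2) = 3.4845 mol.
Step 2 (CO2:CaCO3 = 1:1): theoretical n(CaCO3) = 3.4845 mol, so theoretical mass = 3.4845 × 100.09 = 348.76 g.
At 64.29% yield, actual mass of CaCO3 = 348.76 × 0.6429 = 224.22 g.

224.2 g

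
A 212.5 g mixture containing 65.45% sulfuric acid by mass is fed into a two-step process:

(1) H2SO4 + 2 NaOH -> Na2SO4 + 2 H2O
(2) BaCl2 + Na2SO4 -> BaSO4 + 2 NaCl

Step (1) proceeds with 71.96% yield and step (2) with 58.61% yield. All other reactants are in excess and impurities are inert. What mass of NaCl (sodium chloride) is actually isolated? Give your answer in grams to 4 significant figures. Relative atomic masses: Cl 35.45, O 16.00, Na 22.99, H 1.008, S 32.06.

Pure H2SO4 = 212.5 × 0.6545 = 139.08 g.
M(H2SO4) = 2(1.008) + 32.06 + 4(16.00) = 98.076 g/mol.
M(NaCl) = 22.99 + 35.45 = 58.44 g/mol.
n(H2SO4) = 139.08 / 98.076 = 1.4181 mol.
Step 1 (H2SO4:Na2SO4 = 1:1): theoretical n(Na2SO4) = 1.4181 mol; at 71.96% yield, n(Na2SO4) = 1.0205 mol.
Step 2 (Na2SO4:NaCl = 1:2): theoretical n(NaCl) = 2.0409 mol, so theoretical mass = 2.0409 × 58.44 = 119.27 g.
At 58.61% yield, actual mass of NaCl = 119.27 × 0.5861 = 69.905 g.

69.91 g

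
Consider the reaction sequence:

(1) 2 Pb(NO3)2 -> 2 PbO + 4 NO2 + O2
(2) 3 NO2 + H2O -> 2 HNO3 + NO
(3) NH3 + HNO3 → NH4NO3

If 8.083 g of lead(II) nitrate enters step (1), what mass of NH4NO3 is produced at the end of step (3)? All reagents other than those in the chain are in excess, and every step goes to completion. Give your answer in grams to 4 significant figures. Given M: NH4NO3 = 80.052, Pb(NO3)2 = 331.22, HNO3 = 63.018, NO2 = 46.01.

2.605 g

n(Pb(NO3)2) = 8.083 / 331.22 = 0.024404 mol.
Reaction (1): Pb(NO3)2→NO2 ratio 2:4 ⇒ n(NO2) = 0.048807 mol.
Reaction (2): NO2→HNO3 ratio 3:2 ⇒ n(HNO3) = 0.032538 mol.
Reaction (3): HNO3→NH4NO3 ratio 1:1 ⇒ n(NH4NO3) = 0.032538 mol.
Mass of NH4NO3 = 0.032538 × 80.052 = 2.6048 g.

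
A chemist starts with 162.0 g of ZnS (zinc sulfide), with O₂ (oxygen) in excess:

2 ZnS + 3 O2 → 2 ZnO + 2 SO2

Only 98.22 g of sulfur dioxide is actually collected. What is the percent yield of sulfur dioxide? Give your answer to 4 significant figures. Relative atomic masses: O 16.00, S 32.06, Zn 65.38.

M(ZnS) = 65.38 + 32.06 = 97.44 g/mol.
M(SO2) = 32.06 + 2(16.00) = 64.06 g/mol.
n(ZnS) = 162.00 g / 97.44 g/mol = 1.6626 mol.
From the equation the ZnS:SO2 mole ratio is 2:2, so n(SO2) = 1.6626 × 2/2 = 1.6626 mol.
Mass of SO2 = 1.6626 mol × 64.06 g/mol = 106.50 g.
This is the theoretical yield. Percent yield = 98.22 g / 106.50 g × 100% = 92.222%.

92.22 %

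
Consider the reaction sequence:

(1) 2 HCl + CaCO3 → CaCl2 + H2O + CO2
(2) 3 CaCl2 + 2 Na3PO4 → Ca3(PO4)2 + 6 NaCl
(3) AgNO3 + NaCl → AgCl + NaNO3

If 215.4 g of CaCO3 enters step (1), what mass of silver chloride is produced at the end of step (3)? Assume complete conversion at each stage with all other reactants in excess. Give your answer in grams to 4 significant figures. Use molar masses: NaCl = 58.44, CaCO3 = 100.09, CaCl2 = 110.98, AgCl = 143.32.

n(CaCO3) = 215.4 / 100.09 = 2.1521 mol.
Reaction (1): CaCO3→CaCl2 ratio 1:1 ⇒ n(CaCl2) = 2.1521 mol.
Reaction (2): CaCl2→NaCl ratio 3:6 ⇒ n(NaCl) = 4.3041 mol.
Reaction (3): NaCl→AgCl ratio 1:1 ⇒ n(AgCl) = 4.3041 mol.
Mass of AgCl = 4.3041 × 143.32 = 616.87 g.

616.9 g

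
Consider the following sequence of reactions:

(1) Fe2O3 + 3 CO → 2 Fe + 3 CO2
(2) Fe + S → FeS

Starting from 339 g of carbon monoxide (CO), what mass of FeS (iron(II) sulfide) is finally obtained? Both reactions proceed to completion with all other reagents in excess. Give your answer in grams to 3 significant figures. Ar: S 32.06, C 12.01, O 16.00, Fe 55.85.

M(CO) = 12.01 + 16.00 = 28.01 g/mol.
M(FeS) = 55.85 + 32.06 = 87.91 g/mol.
n(CO) = 339.0 / 28.01 = 12.10 mol.
Step 1 gives a 3:2 ratio of CO to Fe, so n(Fe) = 8.069 mol.
In step 2 the Fe:FeS ratio is 1:1, so n(FeS) = 8.069 mol.
Mass of FeS = 8.069 × 87.91 = 709.3 g.

709 g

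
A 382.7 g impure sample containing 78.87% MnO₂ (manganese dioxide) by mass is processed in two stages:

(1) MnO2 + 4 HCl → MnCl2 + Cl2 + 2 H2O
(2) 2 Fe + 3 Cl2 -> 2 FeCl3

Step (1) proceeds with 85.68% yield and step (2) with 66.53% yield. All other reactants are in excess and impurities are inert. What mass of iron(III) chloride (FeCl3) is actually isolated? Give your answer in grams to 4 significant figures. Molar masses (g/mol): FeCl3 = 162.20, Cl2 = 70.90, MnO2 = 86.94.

214.0 g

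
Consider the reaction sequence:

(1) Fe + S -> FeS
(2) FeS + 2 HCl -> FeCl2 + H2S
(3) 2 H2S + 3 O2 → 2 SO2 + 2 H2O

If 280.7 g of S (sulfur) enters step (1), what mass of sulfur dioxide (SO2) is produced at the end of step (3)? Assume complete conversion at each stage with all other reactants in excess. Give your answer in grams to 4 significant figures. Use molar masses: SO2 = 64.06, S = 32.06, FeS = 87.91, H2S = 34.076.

n(S) = 280.7 / 32.06 = 8.7555 mol.
Reaction (1): S→FeS ratio 1:1 ⇒ n(FeS) = 8.7555 mol.
Reaction (2): FeS→H2S ratio 1:1 ⇒ n(H2S) = 8.7555 mol.
Reaction (3): H2S→SO2 ratio 2:2 ⇒ n(SO2) = 8.7555 mol.
Mass of SO2 = 8.7555 × 64.06 = 560.87 g.

560.9 g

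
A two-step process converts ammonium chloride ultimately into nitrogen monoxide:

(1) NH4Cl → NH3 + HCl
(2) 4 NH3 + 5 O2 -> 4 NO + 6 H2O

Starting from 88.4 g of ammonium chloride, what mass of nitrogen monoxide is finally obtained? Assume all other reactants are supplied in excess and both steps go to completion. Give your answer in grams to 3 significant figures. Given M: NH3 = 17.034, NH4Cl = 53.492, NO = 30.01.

49.6 g

n(NH4Cl) = 88.40 / 53.492 = 1.653 mol.
Step 1 gives a 1:1 ratio of NH4Cl to NH3, so n(NH3) = 1.653 mol.
In step 2 the NH3:NO ratio is 4:4, so n(NO) = 1.653 mol.
Mass of NO = 1.653 × 30.01 = 49.59 g.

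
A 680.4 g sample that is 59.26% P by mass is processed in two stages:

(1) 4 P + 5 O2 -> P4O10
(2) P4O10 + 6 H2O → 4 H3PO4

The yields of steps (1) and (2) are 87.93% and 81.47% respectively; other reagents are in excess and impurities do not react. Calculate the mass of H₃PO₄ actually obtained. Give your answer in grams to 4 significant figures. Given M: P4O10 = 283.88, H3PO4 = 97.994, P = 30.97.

913.9 g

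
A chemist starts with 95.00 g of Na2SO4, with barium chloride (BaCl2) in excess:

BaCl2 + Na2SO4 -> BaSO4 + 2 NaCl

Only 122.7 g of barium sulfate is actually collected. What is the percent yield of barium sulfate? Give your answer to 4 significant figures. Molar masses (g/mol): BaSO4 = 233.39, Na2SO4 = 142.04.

78.60 %

n(Na2SO4) = 95.000 g / 142.04 g/mol = 0.66883 mol.
From the equation the Na2SO4:BaSO4 mole ratio is 1:1, so n(BaSO4) = 0.66883 × 1/1 = 0.66883 mol.
Mass of BaSO4 = 0.66883 mol × 233.39 g/mol = 156.10 g.
This is the theoretical yield. Percent yield = 122.7 g / 156.10 g × 100% = 78.605%.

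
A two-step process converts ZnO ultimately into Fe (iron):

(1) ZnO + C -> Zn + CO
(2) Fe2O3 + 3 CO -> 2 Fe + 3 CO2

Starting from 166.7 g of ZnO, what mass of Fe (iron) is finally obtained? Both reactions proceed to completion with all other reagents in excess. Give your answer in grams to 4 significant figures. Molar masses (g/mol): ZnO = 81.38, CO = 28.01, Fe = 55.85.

n(ZnO) = 166.70 / 81.38 = 2.0484 mol.
Step 1 gives a 1:1 ratio of ZnO to CO, so n(CO) = 2.0484 mol.
In step 2 the CO:Fe ratio is 3:2, so n(Fe) = 1.3656 mol.
Mass of Fe = 1.3656 × 55.85 = 76.269 g.

76.27 g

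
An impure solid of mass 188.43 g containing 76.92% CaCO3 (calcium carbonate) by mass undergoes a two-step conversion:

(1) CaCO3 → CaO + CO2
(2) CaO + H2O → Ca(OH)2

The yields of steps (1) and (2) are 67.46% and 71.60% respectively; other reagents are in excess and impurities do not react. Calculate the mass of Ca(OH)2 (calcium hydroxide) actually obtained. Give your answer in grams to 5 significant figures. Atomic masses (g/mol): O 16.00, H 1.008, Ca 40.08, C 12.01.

51.827 g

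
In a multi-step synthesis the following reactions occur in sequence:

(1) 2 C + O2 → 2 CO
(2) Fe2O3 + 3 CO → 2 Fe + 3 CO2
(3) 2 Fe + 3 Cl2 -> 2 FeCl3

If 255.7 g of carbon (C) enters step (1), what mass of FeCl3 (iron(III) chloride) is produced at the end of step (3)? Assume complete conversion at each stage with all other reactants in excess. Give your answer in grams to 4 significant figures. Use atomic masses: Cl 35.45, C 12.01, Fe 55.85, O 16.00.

2302 g

M(C) = 12.01 g/mol.
M(FeCl3) = 55.85 + 3(35.45) = 162.20 g/mol.
n(C) = 255.7 / 12.01 = 21.291 mol.
Reaction (1): C→CO ratio 2:2 ⇒ n(CO) = 21.291 mol.
Reaction (2): CO→Fe ratio 3:2 ⇒ n(Fe) = 14.194 mol.
Reaction (3): Fe→FeCl3 ratio 2:2 ⇒ n(FeCl3) = 14.194 mol.
Mass of FeCl3 = 14.194 × 162.20 = 2302.2 g.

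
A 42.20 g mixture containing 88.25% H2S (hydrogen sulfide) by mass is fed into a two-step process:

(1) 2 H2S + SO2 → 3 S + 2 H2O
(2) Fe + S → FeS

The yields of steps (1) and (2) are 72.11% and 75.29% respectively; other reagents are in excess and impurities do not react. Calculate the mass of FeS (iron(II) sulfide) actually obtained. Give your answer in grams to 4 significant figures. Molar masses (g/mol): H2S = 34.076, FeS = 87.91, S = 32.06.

Pure H2S = 42.20 × 0.8825 = 37.242 g.
n(H2S) = 37.242 / 34.076 = 1.0929 mol.
Step 1 (H2S:S = 2:3): theoretical n(S) = 1.6393 mol; at 72.11% yield, n(S) = 1.1821 mol.
Step 2 (S:FeS = 1:1): theoretical n(FeS) = 1.1821 mol, so theoretical mass = 1.1821 × 87.91 = 103.92 g.
At 75.29% yield, actual mass of FeS = 103.92 × 0.7529 = 78.242 g.

78.24 g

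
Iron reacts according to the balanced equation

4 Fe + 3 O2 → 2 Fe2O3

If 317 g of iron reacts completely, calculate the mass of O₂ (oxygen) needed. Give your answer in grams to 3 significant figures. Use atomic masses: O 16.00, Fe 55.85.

136 g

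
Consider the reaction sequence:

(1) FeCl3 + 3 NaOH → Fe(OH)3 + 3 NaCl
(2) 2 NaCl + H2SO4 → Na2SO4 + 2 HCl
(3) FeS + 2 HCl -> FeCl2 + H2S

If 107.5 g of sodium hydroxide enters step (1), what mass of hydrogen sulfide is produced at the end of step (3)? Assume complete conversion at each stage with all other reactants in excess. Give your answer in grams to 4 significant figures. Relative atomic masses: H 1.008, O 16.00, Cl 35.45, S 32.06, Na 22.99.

45.79 g

M(NaOH) = 22.99 + 16.00 + 1.008 = 39.998 g/mol.
M(H2S) = 2(1.008) + 32.06 = 34.076 g/mol.
n(NaOH) = 107.5 / 39.998 = 2.6876 mol.
Reaction (1): NaOH→NaCl ratio 3:3 ⇒ n(NaCl) = 2.6876 mol.
Reaction (2): NaCl→HCl ratio 2:2 ⇒ n(HCl) = 2.6876 mol.
Reaction (3): HCl→H2S ratio 2:1 ⇒ n(H2S) = 1.3438 mol.
Mass of H2S = 1.3438 × 34.076 = 45.792 g.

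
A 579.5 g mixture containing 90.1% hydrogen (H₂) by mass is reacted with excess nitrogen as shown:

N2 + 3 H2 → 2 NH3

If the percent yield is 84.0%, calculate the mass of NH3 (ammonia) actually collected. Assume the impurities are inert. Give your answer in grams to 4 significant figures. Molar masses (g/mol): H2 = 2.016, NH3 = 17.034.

Pure H2 available = 579.5 g × 0.901 = 522.13 g.
n(H2) = 522.13 g / 2.016 g/mol = 258.99 mol.
From the equation the H2:NH3 mole ratio is 3:2, so n(NH3) = 258.99 × 2/3 = 172.66 mol.
Mass of NH3 = 172.66 mol × 17.034 g/mol = 2941.1 g.
Actual mass collected = 2941.1 g × 0.840 = 2470.5 g.

2471 g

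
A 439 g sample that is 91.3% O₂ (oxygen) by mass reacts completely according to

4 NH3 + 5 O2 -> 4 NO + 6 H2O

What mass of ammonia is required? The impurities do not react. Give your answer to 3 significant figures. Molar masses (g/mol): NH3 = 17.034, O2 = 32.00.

Mass of pure O2 = 439 g × 0.913 = 400.8 g.
n(O2) = 400.8 g / 32.00 g/mol = 12.53 mol.
From the equation the O2:NH3 mole ratio is 5:4, so n(NH3) = 12.53 × 4/5 = 10.02 mol.
Mass of NH3 = 10.02 mol × 17.034 g/mol = 170.7 g.

171 g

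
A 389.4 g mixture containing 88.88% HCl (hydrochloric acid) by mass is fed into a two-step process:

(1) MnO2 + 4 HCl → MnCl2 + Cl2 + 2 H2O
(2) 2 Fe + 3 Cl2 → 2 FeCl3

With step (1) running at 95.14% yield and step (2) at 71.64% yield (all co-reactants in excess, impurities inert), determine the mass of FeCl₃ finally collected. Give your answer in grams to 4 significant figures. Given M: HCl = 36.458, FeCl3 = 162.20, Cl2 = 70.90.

174.9 g

Pure HCl = 389.4 × 0.8888 = 346.10 g.
n(HCl) = 346.10 / 36.458 = 9.4931 mol.
Step 1 (HCl:Cl2 = 4:1): theoretical n(Cl2) = 2.3733 mol; at 95.14% yield, n(Cl2) = 2.2579 mol.
Step 2 (Cl2:FeCl3 = 3:2): theoretical n(FeCl3) = 1.5053 mol, so theoretical mass = 1.5053 × 162.20 = 244.16 g.
At 71.64% yield, actual mass of FeCl3 = 244.16 × 0.7164 = 174.91 g.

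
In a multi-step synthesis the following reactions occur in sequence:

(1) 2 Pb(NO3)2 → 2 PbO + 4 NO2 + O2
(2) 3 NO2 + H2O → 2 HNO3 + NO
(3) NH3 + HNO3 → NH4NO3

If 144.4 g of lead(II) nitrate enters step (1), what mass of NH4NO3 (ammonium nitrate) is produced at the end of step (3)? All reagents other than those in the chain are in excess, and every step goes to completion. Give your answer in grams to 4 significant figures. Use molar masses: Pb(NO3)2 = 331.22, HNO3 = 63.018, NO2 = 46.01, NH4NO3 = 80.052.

n(Pb(NO3)2) = 144.4 / 331.22 = 0.43596 mol.
Reaction (1): Pb(NO3)2→NO2 ratio 2:4 ⇒ n(NO2) = 0.87193 mol.
Reaction (2): NO2→HNO3 ratio 3:2 ⇒ n(HNO3) = 0.58129 mol.
Reaction (3): HNO3→NH4NO3 ratio 1:1 ⇒ n(NH4NO3) = 0.58129 mol.
Mass of NH4NO3 = 0.58129 × 80.052 = 46.533 g.

46.53 g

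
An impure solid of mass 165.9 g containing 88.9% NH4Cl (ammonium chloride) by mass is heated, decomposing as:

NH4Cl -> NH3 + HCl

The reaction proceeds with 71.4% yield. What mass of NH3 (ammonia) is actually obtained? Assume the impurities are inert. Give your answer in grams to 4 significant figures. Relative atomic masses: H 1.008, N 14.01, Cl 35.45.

Pure NH4Cl available = 165.9 g × 0.889 = 147.49 g.
M(NH4Cl) = 14.01 + 4(1.008) + 35.45 = 53.492 g/mol.
M(NH3) = 14.01 + 3(1.008) = 17.034 g/mol.
n(NH4Cl) = 147.49 g / 53.492 g/mol = 2.7571 mol.
From the equation the NH4Cl:NH3 mole ratio is 1:1, so n(NH3) = 2.7571 × 1/1 = 2.7571 mol.
Mass of NH3 = 2.7571 mol × 17.034 g/mol = 46.965 g.
Actual mass collected = 46.965 g × 0.714 = 33.533 g.

33.53 g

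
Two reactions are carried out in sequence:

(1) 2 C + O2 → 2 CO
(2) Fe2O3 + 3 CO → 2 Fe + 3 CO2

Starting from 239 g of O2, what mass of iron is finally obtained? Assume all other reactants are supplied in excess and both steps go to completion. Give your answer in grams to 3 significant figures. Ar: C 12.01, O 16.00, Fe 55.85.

556 g

M(O2) = 2(16.00) = 32.00 g/mol.
M(Fe) = 55.85 g/mol.
n(O2) = 239.0 / 32.00 = 7.469 mol.
Step 1 gives a 1:2 ratio of O2 to CO, so n(CO) = 14.94 mol.
In step 2 the CO:Fe ratio is 3:2, so n(Fe) = 9.958 mol.
Mass of Fe = 9.958 × 55.85 = 556.2 g.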